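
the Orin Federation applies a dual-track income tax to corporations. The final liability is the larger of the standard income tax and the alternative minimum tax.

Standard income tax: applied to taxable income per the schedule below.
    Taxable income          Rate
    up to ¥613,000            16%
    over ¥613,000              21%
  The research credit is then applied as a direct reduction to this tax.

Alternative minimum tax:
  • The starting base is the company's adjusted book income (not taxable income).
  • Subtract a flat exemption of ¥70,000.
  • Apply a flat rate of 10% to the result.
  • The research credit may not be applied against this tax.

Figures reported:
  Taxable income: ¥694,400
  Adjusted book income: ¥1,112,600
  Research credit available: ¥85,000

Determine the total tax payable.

Standard income tax:
  ¥613,000 × 16% = ¥98,080
  ¥81,400 × 21% = ¥17,094
  → ¥115,174
  Less research credit ¥85,000 → ¥30,174

Alternative minimum tax:
  Base (adjusted book income): ¥1,112,600
  Less exemption ¥70,000 → base ¥1,042,600
  ¥1,042,600 × 10% = ¥104,260

¥104,260 > ¥30,174, so the alternative minimum tax is the binding amount.

¥104,260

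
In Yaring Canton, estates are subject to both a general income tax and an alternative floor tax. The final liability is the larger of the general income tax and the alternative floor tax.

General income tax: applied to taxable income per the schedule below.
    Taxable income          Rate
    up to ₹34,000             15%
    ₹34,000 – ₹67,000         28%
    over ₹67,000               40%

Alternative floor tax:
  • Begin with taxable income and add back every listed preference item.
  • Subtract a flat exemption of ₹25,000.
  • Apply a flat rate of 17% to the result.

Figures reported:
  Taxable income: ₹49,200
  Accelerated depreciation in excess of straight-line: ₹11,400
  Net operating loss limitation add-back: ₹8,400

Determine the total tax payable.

₹9,356

Alternative floor tax:
  Adjusted income: ₹49,200 + ₹11,400 + ₹8,400 = ₹69,000
  Less exemption ₹25,000 → base ₹44,000
  ₹44,000 × 17% = ₹7,480

General income tax:
  ₹34,000 × 15% = ₹5,100
  ₹15,200 × 28% = ₹4,256
  → ₹9,356

₹9,356 > ₹7,480, so the general income tax governs.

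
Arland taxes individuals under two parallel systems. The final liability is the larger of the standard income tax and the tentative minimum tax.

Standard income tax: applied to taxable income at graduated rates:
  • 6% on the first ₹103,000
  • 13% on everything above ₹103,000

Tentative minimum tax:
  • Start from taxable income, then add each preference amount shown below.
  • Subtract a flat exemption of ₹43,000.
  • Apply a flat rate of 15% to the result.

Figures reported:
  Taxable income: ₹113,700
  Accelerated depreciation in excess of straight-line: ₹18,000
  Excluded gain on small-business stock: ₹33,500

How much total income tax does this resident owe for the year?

Standard income tax:
  ₹103,000 × 6% = ₹6,180
  ₹10,700 × 13% = ₹1,391
  → ₹7,571

Tentative minimum tax:
  Adjusted income: ₹113,700 + ₹18,000 + ₹33,500 = ₹165,200
  Less exemption ₹43,000 → base ₹122,200
  ₹122,200 × 15% = ₹18,330

₹18,330 > ₹7,571, so the tentative minimum tax is the binding amount.

₹18,330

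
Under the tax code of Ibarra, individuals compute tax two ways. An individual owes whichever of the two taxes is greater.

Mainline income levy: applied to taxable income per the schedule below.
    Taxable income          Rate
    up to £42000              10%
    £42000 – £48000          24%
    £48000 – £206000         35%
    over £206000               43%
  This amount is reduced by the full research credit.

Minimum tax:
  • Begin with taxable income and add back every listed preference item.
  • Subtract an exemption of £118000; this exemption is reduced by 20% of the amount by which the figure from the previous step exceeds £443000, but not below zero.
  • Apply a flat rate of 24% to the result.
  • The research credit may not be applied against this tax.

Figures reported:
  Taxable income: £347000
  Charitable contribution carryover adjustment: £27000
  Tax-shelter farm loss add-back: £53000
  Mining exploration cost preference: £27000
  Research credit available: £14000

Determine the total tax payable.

£107570

Mainline income levy:
  £42000 × 10% = £4200
  £6000 × 24% = £1440
  £158000 × 35% = £55300
  £141000 × 43% = £60630
  → £121570
  Less research credit £14000 → £107570

Minimum tax:
  Adjusted income: £347000 + £27000 + £53000 + £27000 = £454000
  Exemption: £118000 − 20% × (£454000 − £443000) = £118000 − £2200 = £115800
  Base: £454000 − £115800 = £338200
  £338200 × 24% = £81168

£107570 > £81168, so the mainline income levy governs.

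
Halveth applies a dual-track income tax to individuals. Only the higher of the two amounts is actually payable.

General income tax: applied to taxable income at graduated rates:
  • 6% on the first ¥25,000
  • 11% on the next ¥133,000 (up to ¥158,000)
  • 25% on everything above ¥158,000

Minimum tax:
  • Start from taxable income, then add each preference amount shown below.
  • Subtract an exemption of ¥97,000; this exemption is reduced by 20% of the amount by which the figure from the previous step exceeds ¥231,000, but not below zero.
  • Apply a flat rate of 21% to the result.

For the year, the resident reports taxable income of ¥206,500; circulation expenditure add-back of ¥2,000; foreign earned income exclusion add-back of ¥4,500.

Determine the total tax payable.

¥28,255

Minimum tax:
  Adjusted income: ¥206,500 + ¥2,000 + ¥4,500 = ¥213,000
  Exemption: ¥213,000 ≤ ¥231,000, so full ¥97,000 applies
  Base: ¥213,000 − ¥97,000 = ¥116,000
  ¥116,000 × 21% = ¥24,360

General income tax:
  ¥25,000 × 6% = ¥1,500
  ¥133,000 × 11% = ¥14,630
  ¥48,500 × 25% = ¥12,125
  → ¥28,255

¥28,255 > ¥24,360, so the general income tax governs.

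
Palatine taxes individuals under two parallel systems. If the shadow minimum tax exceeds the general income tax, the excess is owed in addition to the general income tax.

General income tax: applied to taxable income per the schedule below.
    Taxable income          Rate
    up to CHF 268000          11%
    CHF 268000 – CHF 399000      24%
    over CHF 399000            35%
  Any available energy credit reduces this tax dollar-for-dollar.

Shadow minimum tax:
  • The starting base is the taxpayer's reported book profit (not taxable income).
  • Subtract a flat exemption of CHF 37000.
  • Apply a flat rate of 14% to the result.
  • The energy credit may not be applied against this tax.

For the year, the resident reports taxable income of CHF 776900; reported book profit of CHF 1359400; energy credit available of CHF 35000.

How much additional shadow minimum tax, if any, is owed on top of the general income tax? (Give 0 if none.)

General income tax:
  CHF 268000 × 11% = CHF 29480
  CHF 131000 × 24% = CHF 31440
  CHF 377900 × 35% = CHF 132265
  → CHF 193185
  Less energy credit CHF 35000 → CHF 158185

Shadow minimum tax:
  Base (reported book profit): CHF 1359400
  Less exemption CHF 37000 → base CHF 1322400
  CHF 1322400 × 14% = CHF 185136

Excess of shadow minimum tax over general income tax: CHF 185136 − CHF 158185 = CHF 26951.

CHF 26951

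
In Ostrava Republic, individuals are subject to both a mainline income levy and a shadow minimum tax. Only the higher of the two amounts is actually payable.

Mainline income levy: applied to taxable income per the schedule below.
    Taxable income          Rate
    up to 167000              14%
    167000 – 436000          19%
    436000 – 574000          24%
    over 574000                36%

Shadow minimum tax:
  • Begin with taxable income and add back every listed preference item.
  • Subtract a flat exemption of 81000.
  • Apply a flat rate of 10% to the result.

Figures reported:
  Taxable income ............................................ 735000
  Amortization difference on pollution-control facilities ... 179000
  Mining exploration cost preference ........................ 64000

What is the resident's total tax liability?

165570

Mainline income levy:
  167000 × 14% = 23380
  269000 × 19% = 51110
  138000 × 24% = 33120
  161000 × 36% = 57960
  → 165570

Shadow minimum tax:
  Adjusted income: 735000 + 179000 + 64000 = 978000
  Less exemption 81000 → base 897000
  897000 × 10% = 89700

165570 > 89700, so the mainline income levy governs.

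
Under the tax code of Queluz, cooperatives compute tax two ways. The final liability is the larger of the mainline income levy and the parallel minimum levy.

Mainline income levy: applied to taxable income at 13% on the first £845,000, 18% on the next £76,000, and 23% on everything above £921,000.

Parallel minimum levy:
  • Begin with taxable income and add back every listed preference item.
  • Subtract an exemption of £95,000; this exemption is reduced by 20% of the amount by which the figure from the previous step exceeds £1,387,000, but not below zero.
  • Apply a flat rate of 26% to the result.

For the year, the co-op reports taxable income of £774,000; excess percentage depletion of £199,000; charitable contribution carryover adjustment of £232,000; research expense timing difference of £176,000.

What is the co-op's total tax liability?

Mainline income levy:
  £774,000 × 13% = £100,620

Parallel minimum levy:
  Adjusted income: £774,000 + £199,000 + £232,000 + £176,000 = £1,381,000
  Exemption: £1,381,000 ≤ £1,387,000, so full £95,000 applies
  Base: £1,381,000 − £95,000 = £1,286,000
  £1,286,000 × 26% = £334,360

£334,360 > £100,620, so the parallel minimum levy is the binding amount.

£334,360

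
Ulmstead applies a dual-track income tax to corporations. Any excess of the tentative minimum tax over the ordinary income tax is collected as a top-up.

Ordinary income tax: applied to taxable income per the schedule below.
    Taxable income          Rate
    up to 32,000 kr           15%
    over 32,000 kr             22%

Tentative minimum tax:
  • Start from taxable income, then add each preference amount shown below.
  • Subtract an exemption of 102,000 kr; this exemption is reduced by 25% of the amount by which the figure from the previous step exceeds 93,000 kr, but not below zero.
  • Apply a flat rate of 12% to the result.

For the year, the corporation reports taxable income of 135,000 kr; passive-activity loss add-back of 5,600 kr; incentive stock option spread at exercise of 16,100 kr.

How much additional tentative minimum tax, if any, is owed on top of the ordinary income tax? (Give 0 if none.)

Tentative minimum tax:
  Adjusted income: 135,000 kr + 5,600 kr + 16,100 kr = 156,700 kr
  Exemption: 102,000 kr − 25% × (156,700 kr − 93,000 kr) = 102,000 kr − 15,925 kr = 86,075 kr
  Base: 156,700 kr − 86,075 kr = 70,625 kr
  70,625 kr × 12% = 8,475 kr

Ordinary income tax:
  32,000 kr × 15% = 4,800 kr
  103,000 kr × 22% = 22,660 kr
  → 27,460 kr

8,475 kr ≤ 27,460 kr, so no add-on is due.

0 kr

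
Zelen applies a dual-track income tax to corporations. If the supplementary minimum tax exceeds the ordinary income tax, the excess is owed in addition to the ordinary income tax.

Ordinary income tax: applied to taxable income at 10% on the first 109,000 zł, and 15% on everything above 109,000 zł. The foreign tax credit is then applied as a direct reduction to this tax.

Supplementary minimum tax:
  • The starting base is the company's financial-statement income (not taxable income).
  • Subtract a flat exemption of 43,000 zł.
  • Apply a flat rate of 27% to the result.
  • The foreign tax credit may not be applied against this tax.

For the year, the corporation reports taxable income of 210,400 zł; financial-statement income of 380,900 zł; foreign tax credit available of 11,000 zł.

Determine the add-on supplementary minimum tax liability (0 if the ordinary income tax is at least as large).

Supplementary minimum tax:
  Base (financial-statement income): 380,900 zł
  Less exemption 43,000 zł → base 337,900 zł
  337,900 zł × 27% = 91,233 zł

Ordinary income tax:
  109,000 zł × 10% = 10,900 zł
  101,400 zł × 15% = 15,210 zł
  → 26,110 zł
  Less foreign tax credit 11,000 zł → 15,110 zł

Excess of supplementary minimum tax over ordinary income tax: 91,233 zł − 15,110 zł = 76,123 zł.

76,123 zł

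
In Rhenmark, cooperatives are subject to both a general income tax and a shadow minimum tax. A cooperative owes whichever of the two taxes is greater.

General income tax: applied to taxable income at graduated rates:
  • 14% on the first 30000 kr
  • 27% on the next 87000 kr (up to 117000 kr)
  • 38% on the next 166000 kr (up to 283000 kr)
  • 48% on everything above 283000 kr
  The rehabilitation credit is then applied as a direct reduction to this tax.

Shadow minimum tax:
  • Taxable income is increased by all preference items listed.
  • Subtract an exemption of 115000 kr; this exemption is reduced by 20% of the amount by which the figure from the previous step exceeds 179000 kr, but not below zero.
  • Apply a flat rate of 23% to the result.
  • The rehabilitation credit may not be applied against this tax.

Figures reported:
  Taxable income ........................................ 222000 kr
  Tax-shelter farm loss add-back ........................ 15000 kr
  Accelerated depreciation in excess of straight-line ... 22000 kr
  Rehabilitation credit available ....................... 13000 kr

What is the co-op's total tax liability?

54590 kr

General income tax:
  30000 kr × 14% = 4200 kr
  87000 kr × 27% = 23490 kr
  105000 kr × 38% = 39900 kr
  → 67590 kr
  Less rehabilitation credit 13000 kr → 54590 kr

Shadow minimum tax:
  Adjusted income: 222000 kr + 15000 kr + 22000 kr = 259000 kr
  Exemption: 115000 kr − 20% × (259000 kr − 179000 kr) = 115000 kr − 16000 kr = 99000 kr
  Base: 259000 kr − 99000 kr = 160000 kr
  160000 kr × 23% = 36800 kr

54590 kr > 36800 kr, so the general income tax governs.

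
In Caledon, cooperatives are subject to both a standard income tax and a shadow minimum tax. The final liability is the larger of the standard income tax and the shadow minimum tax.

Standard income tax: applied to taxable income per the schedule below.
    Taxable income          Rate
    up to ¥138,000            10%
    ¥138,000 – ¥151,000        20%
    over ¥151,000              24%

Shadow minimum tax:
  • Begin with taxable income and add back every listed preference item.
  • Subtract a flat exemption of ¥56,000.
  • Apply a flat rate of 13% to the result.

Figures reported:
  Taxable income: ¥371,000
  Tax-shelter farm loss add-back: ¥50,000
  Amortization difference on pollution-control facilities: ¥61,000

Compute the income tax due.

Standard income tax:
  ¥138,000 × 10% = ¥13,800
  ¥13,000 × 20% = ¥2,600
  ¥220,000 × 24% = ¥52,800
  → ¥69,200

Shadow minimum tax:
  Adjusted income: ¥371,000 + ¥50,000 + ¥61,000 = ¥482,000
  Less exemption ¥56,000 → base ¥426,000
  ¥426,000 × 13% = ¥55,380

¥69,200 > ¥55,380, so the standard income tax governs.

¥69,200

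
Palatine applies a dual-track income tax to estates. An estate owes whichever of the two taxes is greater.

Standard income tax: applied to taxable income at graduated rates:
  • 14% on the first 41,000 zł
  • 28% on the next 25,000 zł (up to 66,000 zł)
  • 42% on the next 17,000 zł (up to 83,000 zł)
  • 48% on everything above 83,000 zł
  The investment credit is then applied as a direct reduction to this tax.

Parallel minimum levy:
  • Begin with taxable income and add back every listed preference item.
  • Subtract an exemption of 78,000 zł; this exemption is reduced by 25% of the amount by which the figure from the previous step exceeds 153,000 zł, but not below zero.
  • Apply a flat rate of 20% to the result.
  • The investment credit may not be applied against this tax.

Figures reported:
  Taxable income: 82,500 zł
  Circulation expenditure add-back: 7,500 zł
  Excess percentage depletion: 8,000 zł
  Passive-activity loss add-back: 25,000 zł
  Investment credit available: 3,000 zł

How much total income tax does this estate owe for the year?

Standard income tax:
  41,000 zł × 14% = 5,740 zł
  25,000 zł × 28% = 7,000 zł
  16,500 zł × 42% = 6,930 zł
  → 19,670 zł
  Less investment credit 3,000 zł → 16,670 zł

Parallel minimum levy:
  Adjusted income: 82,500 zł + 7,500 zł + 8,000 zł + 25,000 zł = 123,000 zł
  Exemption: 123,000 zł ≤ 153,000 zł, so full 78,000 zł applies
  Base: 123,000 zł − 78,000 zł = 45,000 zł
  45,000 zł × 20% = 9,000 zł

16,670 zł > 9,000 zł, so the standard income tax governs.

16,670 zł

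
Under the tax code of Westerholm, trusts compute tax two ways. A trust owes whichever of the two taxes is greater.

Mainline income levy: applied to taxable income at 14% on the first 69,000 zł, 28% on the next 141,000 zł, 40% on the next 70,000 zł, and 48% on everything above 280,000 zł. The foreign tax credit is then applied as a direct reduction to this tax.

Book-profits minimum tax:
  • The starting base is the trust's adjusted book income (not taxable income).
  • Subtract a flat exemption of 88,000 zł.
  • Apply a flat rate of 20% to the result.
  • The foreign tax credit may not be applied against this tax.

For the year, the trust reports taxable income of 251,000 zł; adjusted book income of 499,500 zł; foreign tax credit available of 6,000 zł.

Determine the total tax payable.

Mainline income levy:
  69,000 zł × 14% = 9,660 zł
  141,000 zł × 28% = 39,480 zł
  41,000 zł × 40% = 16,400 zł
  → 65,540 zł
  Less foreign tax credit 6,000 zł → 59,540 zł

Book-profits minimum tax:
  Base (adjusted book income): 499,500 zł
  Less exemption 88,000 zł → base 411,500 zł
  411,500 zł × 20% = 82,300 zł

82,300 zł > 59,540 zł, so the book-profits minimum tax is the binding amount.

82,300 zł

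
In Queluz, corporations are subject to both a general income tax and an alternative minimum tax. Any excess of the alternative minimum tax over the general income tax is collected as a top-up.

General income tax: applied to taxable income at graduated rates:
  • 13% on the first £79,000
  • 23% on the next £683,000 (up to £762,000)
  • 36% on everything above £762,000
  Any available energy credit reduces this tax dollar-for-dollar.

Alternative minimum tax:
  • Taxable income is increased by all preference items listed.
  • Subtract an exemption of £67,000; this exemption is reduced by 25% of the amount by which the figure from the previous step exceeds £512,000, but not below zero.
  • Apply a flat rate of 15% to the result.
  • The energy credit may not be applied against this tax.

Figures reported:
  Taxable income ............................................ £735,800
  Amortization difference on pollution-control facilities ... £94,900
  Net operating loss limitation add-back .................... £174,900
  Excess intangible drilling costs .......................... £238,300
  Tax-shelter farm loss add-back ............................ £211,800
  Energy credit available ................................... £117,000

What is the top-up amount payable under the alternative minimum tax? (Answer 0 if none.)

£174,021

General income tax:
  £79,000 × 13% = £10,270
  £656,800 × 23% = £151,064
  → £161,334
  Less energy credit £117,000 → £44,334

Alternative minimum tax:
  Adjusted income: £735,800 + £94,900 + £174,900 + £238,300 + £211,800 = £1,455,700
  Exemption: 25% × (£1,455,700 − £512,000) = £235,925 ≥ £67,000, so the exemption is fully phased out
  Base: £1,455,700 − £0 = £1,455,700
  £1,455,700 × 15% = £218,355

Excess of alternative minimum tax over general income tax: £218,355 − £44,334 = £174,021.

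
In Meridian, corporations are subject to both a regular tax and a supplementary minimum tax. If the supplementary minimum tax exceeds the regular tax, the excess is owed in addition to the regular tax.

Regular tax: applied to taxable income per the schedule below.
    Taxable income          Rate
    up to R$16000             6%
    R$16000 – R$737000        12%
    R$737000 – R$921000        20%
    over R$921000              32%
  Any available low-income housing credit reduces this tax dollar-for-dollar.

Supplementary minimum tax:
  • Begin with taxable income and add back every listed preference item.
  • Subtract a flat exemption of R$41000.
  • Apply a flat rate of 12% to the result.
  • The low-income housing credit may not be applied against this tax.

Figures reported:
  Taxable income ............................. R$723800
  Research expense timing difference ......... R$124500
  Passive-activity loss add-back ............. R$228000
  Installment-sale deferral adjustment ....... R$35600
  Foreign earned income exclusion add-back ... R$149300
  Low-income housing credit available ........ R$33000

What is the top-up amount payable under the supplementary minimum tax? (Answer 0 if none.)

Supplementary minimum tax:
  Adjusted income: R$723800 + R$124500 + R$228000 + R$35600 + R$149300 = R$1261200
  Less exemption R$41000 → base R$1220200
  R$1220200 × 12% = R$146424

Regular tax:
  R$16000 × 6% = R$960
  R$707800 × 12% = R$84936
  → R$85896
  Less low-income housing credit R$33000 → R$52896

Excess of supplementary minimum tax over regular tax: R$146424 − R$52896 = R$93528.

R$93528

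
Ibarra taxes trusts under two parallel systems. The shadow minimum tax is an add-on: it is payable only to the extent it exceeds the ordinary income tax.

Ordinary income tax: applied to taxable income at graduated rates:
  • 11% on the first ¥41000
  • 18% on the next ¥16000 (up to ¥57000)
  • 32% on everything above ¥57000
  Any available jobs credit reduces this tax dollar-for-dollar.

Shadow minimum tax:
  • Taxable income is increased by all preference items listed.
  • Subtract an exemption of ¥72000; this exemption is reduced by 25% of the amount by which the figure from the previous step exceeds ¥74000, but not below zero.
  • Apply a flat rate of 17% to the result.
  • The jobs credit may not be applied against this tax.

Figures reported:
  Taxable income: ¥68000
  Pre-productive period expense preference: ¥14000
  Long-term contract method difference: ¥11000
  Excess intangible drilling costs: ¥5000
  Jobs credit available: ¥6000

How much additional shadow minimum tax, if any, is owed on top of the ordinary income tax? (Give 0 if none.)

Shadow minimum tax:
  Adjusted income: ¥68000 + ¥14000 + ¥11000 + ¥5000 = ¥98000
  Exemption: ¥72000 − 25% × (¥98000 − ¥74000) = ¥72000 − ¥6000 = ¥66000
  Base: ¥98000 − ¥66000 = ¥32000
  ¥32000 × 17% = ¥5440

Ordinary income tax:
  ¥41000 × 11% = ¥4510
  ¥16000 × 18% = ¥2880
  ¥11000 × 32% = ¥3520
  → ¥10910
  Less jobs credit ¥6000 → ¥4910

Excess of shadow minimum tax over ordinary income tax: ¥5440 − ¥4910 = ¥530.

¥530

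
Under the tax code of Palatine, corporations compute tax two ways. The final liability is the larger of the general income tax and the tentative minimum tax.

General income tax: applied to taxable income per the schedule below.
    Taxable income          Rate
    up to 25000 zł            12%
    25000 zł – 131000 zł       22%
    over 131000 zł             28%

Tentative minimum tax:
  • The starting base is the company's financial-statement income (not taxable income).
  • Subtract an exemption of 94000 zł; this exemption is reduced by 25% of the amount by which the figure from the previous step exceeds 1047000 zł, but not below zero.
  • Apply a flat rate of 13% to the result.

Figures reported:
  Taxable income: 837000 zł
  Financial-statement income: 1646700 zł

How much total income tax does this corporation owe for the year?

224000 zł

General income tax:
  25000 zł × 12% = 3000 zł
  106000 zł × 22% = 23320 zł
  706000 zł × 28% = 197680 zł
  → 224000 zł

Tentative minimum tax:
  Base (financial-statement income): 1646700 zł
  Exemption: 25% × (1646700 zł − 1047000 zł) = 149925 zł ≥ 94000 zł, so the exemption is fully phased out
  Base: 1646700 zł − 0 zł = 1646700 zł
  1646700 zł × 13% = 214071 zł

224000 zł > 214071 zł, so the general income tax governs.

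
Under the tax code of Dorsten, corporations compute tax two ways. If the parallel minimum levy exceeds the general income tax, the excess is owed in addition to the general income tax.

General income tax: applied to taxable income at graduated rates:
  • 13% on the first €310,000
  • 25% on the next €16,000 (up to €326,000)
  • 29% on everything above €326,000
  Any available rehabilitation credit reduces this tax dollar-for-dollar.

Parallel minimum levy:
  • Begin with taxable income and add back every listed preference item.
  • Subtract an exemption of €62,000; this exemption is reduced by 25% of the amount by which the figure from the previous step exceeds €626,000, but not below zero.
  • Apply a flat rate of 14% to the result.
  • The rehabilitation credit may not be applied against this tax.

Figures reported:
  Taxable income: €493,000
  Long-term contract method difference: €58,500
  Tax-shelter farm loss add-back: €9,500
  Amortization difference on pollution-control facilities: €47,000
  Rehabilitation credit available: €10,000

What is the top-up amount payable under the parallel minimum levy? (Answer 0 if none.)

€0

Parallel minimum levy:
  Adjusted income: €493,000 + €58,500 + €9,500 + €47,000 = €608,000
  Exemption: €608,000 ≤ €626,000, so full €62,000 applies
  Base: €608,000 − €62,000 = €546,000
  €546,000 × 14% = €76,440

General income tax:
  €310,000 × 13% = €40,300
  €16,000 × 25% = €4,000
  €167,000 × 29% = €48,430
  → €92,730
  Less rehabilitation credit €10,000 → €82,730

€76,440 ≤ €82,730, so no add-on is due.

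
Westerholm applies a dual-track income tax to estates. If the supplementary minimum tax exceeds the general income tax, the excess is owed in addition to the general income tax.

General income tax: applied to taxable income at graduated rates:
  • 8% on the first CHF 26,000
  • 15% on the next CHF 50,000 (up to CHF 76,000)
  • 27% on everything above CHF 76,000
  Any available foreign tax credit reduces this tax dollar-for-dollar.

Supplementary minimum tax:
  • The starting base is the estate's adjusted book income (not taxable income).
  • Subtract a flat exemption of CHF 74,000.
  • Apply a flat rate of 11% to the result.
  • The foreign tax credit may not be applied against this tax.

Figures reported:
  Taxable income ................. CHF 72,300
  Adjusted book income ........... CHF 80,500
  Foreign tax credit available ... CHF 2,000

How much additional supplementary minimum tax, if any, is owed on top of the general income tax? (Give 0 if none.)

CHF 0

General income tax:
  CHF 26,000 × 8% = CHF 2,080
  CHF 46,300 × 15% = CHF 6,945
  → CHF 9,025
  Less foreign tax credit CHF 2,000 → CHF 7,025

Supplementary minimum tax:
  Base (adjusted book income): CHF 80,500
  Less exemption CHF 74,000 → base CHF 6,500
  CHF 6,500 × 11% = CHF 715

CHF 715 ≤ CHF 7,025, so no add-on is due.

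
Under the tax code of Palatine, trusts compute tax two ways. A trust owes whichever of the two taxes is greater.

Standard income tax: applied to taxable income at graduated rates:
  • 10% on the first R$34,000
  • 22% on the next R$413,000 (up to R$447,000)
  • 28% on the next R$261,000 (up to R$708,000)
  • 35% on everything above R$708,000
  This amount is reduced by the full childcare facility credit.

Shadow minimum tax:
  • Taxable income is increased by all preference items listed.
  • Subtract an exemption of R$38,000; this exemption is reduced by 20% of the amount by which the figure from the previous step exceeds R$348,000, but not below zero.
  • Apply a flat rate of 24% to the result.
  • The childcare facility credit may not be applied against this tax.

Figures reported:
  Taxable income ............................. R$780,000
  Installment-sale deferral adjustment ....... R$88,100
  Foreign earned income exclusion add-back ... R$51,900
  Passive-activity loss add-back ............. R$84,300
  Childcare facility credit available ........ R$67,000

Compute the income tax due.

Shadow minimum tax:
  Adjusted income: R$780,000 + R$88,100 + R$51,900 + R$84,300 = R$1,004,300
  Exemption: 20% × (R$1,004,300 − R$348,000) = R$131,260 ≥ R$38,000, so the exemption is fully phased out
  Base: R$1,004,300 − R$0 = R$1,004,300
  R$1,004,300 × 24% = R$241,032

Standard income tax:
  R$34,000 × 10% = R$3,400
  R$413,000 × 22% = R$90,860
  R$261,000 × 28% = R$73,080
  R$72,000 × 35% = R$25,200
  → R$192,540
  Less childcare facility credit R$67,000 → R$125,540

R$241,032 > R$125,540, so the shadow minimum tax is the binding amount.

R$241,032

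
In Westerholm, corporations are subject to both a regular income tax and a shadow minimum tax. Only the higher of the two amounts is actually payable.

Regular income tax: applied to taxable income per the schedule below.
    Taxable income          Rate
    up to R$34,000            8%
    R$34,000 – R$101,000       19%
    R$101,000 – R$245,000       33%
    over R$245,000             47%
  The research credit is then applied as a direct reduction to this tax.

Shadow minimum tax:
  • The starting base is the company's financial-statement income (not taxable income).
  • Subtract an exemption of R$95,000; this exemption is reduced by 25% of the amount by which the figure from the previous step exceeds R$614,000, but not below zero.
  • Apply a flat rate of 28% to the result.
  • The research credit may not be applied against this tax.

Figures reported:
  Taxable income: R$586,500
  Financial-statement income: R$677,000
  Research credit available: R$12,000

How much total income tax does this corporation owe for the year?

Regular income tax:
  R$34,000 × 8% = R$2,720
  R$67,000 × 19% = R$12,730
  R$144,000 × 33% = R$47,520
  R$341,500 × 47% = R$160,505
  → R$223,475
  Less research credit R$12,000 → R$211,475

Shadow minimum tax:
  Base (financial-statement income): R$677,000
  Exemption: R$95,000 − 25% × (R$677,000 − R$614,000) = R$95,000 − R$15,750 = R$79,250
  Base: R$677,000 − R$79,250 = R$597,750
  R$597,750 × 28% = R$167,370

R$211,475 > R$167,370, so the regular income tax governs.

R$211,475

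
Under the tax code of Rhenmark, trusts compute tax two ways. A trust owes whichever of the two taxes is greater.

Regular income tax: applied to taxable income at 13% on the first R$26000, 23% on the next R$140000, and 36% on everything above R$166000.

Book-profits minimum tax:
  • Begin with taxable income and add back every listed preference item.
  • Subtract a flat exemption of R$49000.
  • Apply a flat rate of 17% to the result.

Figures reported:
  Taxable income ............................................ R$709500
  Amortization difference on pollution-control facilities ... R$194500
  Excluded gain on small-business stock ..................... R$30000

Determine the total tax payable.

R$231240

Book-profits minimum tax:
  Adjusted income: R$709500 + R$194500 + R$30000 = R$934000
  Less exemption R$49000 → base R$885000
  R$885000 × 17% = R$150450

Regular income tax:
  R$26000 × 13% = R$3380
  R$140000 × 23% = R$32200
  R$543500 × 36% = R$195660
  → R$231240

R$231240 > R$150450, so the regular income tax governs.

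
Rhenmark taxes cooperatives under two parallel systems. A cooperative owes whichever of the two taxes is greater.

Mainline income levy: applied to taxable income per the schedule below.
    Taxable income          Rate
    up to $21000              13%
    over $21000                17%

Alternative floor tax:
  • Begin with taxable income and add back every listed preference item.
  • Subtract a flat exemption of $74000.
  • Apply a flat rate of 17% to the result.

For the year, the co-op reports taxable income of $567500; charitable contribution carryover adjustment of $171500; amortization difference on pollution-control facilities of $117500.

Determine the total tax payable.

Alternative floor tax:
  Adjusted income: $567500 + $171500 + $117500 = $856500
  Less exemption $74000 → base $782500
  $782500 × 17% = $133025

Mainline income levy:
  $21000 × 13% = $2730
  $546500 × 17% = $92905
  → $95635

$133025 > $95635, so the alternative floor tax is the binding amount.

$133025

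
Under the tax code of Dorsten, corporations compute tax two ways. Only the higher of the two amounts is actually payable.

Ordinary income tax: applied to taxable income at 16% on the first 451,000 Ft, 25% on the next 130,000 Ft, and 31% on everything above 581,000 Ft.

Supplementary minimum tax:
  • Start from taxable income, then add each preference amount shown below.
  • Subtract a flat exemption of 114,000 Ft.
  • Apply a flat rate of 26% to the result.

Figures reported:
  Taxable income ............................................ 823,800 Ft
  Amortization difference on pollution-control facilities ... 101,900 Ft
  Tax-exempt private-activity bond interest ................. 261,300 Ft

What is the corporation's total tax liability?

278,980 Ft

Supplementary minimum tax:
  Adjusted income: 823,800 Ft + 101,900 Ft + 261,300 Ft = 1,187,000 Ft
  Less exemption 114,000 Ft → base 1,073,000 Ft
  1,073,000 Ft × 26% = 278,980 Ft

Ordinary income tax:
  451,000 Ft × 16% = 72,160 Ft
  130,000 Ft × 25% = 32,500 Ft
  242,800 Ft × 31% = 75,268 Ft
  → 179,928 Ft

278,980 Ft > 179,928 Ft, so the supplementary minimum tax is the binding amount.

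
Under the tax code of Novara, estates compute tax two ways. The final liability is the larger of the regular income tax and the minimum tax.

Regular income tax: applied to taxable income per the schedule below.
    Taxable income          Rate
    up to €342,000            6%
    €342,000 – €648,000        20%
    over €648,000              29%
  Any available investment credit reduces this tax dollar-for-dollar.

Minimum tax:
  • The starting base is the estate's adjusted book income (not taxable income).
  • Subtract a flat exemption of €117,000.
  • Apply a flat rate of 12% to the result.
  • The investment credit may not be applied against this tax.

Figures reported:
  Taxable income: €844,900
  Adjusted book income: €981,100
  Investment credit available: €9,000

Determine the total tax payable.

Minimum tax:
  Base (adjusted book income): €981,100
  Less exemption €117,000 → base €864,100
  €864,100 × 12% = €103,692

Regular income tax:
  €342,000 × 6% = €20,520
  €306,000 × 20% = €61,200
  €196,900 × 29% = €57,101
  → €138,821
  Less investment credit €9,000 → €129,821

€129,821 > €103,692, so the regular income tax governs.

€129,821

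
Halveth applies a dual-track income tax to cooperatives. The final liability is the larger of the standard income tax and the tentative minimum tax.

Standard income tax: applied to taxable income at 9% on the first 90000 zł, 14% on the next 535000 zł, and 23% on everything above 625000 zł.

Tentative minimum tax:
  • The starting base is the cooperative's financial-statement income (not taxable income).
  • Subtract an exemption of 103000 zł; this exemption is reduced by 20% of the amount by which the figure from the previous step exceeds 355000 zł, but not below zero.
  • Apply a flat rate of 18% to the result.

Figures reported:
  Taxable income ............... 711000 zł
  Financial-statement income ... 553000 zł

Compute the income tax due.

102780 zł

Standard income tax:
  90000 zł × 9% = 8100 zł
  535000 zł × 14% = 74900 zł
  86000 zł × 23% = 19780 zł
  → 102780 zł

Tentative minimum tax:
  Base (financial-statement income): 553000 zł
  Exemption: 103000 zł − 20% × (553000 zł − 355000 zł) = 103000 zł − 39600 zł = 63400 zł
  Base: 553000 zł − 63400 zł = 489600 zł
  489600 zł × 18% = 88128 zł

102780 zł > 88128 zł, so the standard income tax governs.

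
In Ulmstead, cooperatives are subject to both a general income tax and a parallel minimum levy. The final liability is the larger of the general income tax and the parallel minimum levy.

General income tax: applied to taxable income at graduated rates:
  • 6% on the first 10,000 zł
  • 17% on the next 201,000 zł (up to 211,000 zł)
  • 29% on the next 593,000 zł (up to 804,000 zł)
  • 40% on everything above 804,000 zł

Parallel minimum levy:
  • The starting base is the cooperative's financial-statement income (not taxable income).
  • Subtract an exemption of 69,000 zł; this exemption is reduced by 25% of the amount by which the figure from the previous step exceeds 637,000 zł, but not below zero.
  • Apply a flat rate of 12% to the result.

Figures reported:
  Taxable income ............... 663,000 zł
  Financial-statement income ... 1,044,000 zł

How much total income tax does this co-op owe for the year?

Parallel minimum levy:
  Base (financial-statement income): 1,044,000 zł
  Exemption: 25% × (1,044,000 zł − 637,000 zł) = 101,750 zł ≥ 69,000 zł, so the exemption is fully phased out
  Base: 1,044,000 zł − 0 zł = 1,044,000 zł
  1,044,000 zł × 12% = 125,280 zł

General income tax:
  10,000 zł × 6% = 600 zł
  201,000 zł × 17% = 34,170 zł
  452,000 zł × 29% = 131,080 zł
  → 165,850 zł

165,850 zł > 125,280 zł, so the general income tax governs.

165,850 zł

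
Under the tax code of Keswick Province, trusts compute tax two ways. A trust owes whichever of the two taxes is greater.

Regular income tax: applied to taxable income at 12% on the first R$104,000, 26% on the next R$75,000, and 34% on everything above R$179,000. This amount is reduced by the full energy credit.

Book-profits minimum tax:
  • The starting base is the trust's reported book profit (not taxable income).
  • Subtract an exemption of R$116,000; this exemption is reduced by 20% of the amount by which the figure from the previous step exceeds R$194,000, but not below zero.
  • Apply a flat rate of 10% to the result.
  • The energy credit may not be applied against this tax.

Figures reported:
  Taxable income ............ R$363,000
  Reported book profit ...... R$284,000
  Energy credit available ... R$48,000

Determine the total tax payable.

Regular income tax:
  R$104,000 × 12% = R$12,480
  R$75,000 × 26% = R$19,500
  R$184,000 × 34% = R$62,560
  → R$94,540
  Less energy credit R$48,000 → R$46,540

Book-profits minimum tax:
  Base (reported book profit): R$284,000
  Exemption: R$116,000 − 20% × (R$284,000 − R$194,000) = R$116,000 − R$18,000 = R$98,000
  Base: R$284,000 − R$98,000 = R$186,000
  R$186,000 × 10% = R$18,600

R$46,540 > R$18,600, so the regular income tax governs.

R$46,540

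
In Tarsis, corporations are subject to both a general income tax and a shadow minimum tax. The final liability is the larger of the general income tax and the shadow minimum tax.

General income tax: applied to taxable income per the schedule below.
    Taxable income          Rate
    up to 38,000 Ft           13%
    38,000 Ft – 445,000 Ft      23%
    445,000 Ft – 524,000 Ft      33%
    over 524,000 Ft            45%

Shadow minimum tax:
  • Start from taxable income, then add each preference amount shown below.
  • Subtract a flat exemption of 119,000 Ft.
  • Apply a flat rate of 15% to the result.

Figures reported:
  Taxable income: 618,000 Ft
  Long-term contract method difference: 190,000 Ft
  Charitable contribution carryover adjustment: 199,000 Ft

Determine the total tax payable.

Shadow minimum tax:
  Adjusted income: 618,000 Ft + 190,000 Ft + 199,000 Ft = 1,007,000 Ft
  Less exemption 119,000 Ft → base 888,000 Ft
  888,000 Ft × 15% = 133,200 Ft

General income tax:
  38,000 Ft × 13% = 4,940 Ft
  407,000 Ft × 23% = 93,610 Ft
  79,000 Ft × 33% = 26,070 Ft
  94,000 Ft × 45% = 42,300 Ft
  → 166,920 Ft

166,920 Ft > 133,200 Ft, so the general income tax governs.

166,920 Ft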